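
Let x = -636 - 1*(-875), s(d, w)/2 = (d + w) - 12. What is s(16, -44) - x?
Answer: -319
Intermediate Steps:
s(d, w) = -24 + 2*d + 2*w (s(d, w) = 2*((d + w) - 12) = 2*(-12 + d + w) = -24 + 2*d + 2*w)
x = 239 (x = -636 + 875 = 239)
s(16, -44) - x = (-24 + 2*16 + 2*(-44)) - 1*239 = (-24 + 32 - 88) - 239 = -80 - 239 = -319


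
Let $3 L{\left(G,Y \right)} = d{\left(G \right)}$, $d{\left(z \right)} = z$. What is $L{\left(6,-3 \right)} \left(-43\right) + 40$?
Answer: $-46$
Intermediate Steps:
$L{\left(G,Y \right)} = \frac{G}{3}$
$L{\left(6,-3 \right)} \left(-43\right) + 40 = \frac{1}{3} \cdot 6 \left(-43\right) + 40 = 2 \left(-43\right) + 40 = -86 + 40 = -46$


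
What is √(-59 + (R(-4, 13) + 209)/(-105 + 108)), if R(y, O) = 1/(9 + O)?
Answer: √5170/22 ≈ 3.2683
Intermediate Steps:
√(-59 + (R(-4, 13) + 209)/(-105 + 108)) = √(-59 + (1/(9 + 13) + 209)/(-105 + 108)) = √(-59 + (1/22 + 209)/3) = √(-59 + (1/22 + 209)*(⅓)) = √(-59 + (4599/22)*(⅓)) = √(-59 + 1533/22) = √(235/22) = √5170/22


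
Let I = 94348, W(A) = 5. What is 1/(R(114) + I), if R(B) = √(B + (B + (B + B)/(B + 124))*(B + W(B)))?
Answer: 47174/4450765655 - 11*√114/8901531310 ≈ 1.0586e-5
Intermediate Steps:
R(B) = √(B + (5 + B)*(B + 2*B/(124 + B))) (R(B) = √(B + (B + (B + B)/(B + 124))*(B + 5)) = √(B + (B + (2*B)/(124 + B))*(5 + B)) = √(B + (B + 2*B/(124 + B))*(5 + B)) = √(B + (5 + B)*(B + 2*B/(124 + B))))
1/(R(114) + I) = 1/(√(114*(754 + 114² + 132*114)/(124 + 114)) + 94348) = 1/(√(114*(754 + 12996 + 15048)/238) + 94348) = 1/(√(114*(1/238)*28798) + 94348) = 1/(√13794 + 94348) = 1/(11*√114 + 94348) = 1/(94348 + 11*√114)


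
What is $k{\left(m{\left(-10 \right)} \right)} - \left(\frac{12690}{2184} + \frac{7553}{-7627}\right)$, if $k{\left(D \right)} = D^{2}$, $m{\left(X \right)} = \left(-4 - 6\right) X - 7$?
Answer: $\frac{23998214159}{2776228} \approx 8644.2$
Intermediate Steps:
$m{\left(X \right)} = -7 - 10 X$ ($m{\left(X \right)} = \left(-4 - 6\right) X - 7 = - 10 X - 7 = -7 - 10 X$)
$k{\left(m{\left(-10 \right)} \right)} - \left(\frac{12690}{2184} + \frac{7553}{-7627}\right) = \left(-7 - -100\right)^{2} - \left(\frac{12690}{2184} + \frac{7553}{-7627}\right) = \left(-7 + 100\right)^{2} - \left(12690 \cdot \frac{1}{2184} + 7553 \left(- \frac{1}{7627}\right)\right) = 93^{2} - \left(\frac{2115}{364} - \frac{7553}{7627}\right) = 8649 - \frac{13381813}{2776228} = \frac{23998214159}{2776228}$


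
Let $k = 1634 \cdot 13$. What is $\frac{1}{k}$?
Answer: $\frac{1}{21242} \approx 4.7077 \cdot 10^{-5}$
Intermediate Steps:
$k = 21242$
$\frac{1}{k} = \frac{1}{21242}$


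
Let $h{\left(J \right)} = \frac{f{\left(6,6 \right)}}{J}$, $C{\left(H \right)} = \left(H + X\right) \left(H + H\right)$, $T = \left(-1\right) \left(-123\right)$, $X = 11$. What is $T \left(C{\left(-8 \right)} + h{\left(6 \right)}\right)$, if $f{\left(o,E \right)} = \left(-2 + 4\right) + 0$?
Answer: $-5863$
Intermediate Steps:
$f{\left(o,E \right)} = 2$ ($f{\left(o,E \right)} = 2 + 0 = 2$)
$T = 123$
$C{\left(H \right)} = 2 H \left(11 + H\right)$ ($C{\left(H \right)} = \left(H + 11\right) \left(H + H\right) = \left(11 + H\right) 2 H = 2 H \left(11 + H\right)$)
$h{\left(J \right)} = \frac{2}{J}$
$T \left(C{\left(-8 \right)} + h{\left(6 \right)}\right) = 123 \left(2 \left(-8\right) \left(11 - 8\right) + \frac{2}{6}\right) = 123 \left(2 \left(-8\right) 3 + 2 \cdot \frac{1}{6}\right) = 123 \left(-48 + \frac{1}{3}\right) = 123 \left(- \frac{143}{3}\right) = -5863$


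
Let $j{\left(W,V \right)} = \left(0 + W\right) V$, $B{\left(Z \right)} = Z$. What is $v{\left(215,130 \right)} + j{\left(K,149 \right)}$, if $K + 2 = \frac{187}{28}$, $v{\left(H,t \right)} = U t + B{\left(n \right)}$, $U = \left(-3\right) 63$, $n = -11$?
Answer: $- \frac{668749}{28} \approx -23884.0$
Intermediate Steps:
$U = -189$
$v{\left(H,t \right)} = -11 - 189 t$ ($v{\left(H,t \right)} = - 189 t - 11 = -11 - 189 t$)
$K = \frac{131}{28}$ ($K = -2 + \frac{187}{28} = \frac{131}{28} \approx 4.6786$)
$j{\left(W,V \right)} = V W$ ($j{\left(W,V \right)} = W V = V W$)
$v{\left(215,130 \right)} + j{\left(K,149 \right)} = \left(-11 - 24570\right) + 149 \cdot \frac{131}{28} = \left(-11 - 24570\right) + \frac{19519}{28} = -24581 + \frac{19519}{28} = - \frac{668749}{28}$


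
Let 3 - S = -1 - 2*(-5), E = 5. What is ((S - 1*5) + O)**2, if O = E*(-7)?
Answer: 2116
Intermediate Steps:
O = -35 (O = 5*(-7) = -35)
S = -6 (S = 3 - (-1 - 2*(-5)) = 3 - (-1 + 10) = 3 - 1*9 = 3 - 9 = -6)
((S - 1*5) + O)**2 = ((-6 - 1*5) - 35)**2 = ((-6 - 5) - 35)**2 = (-11 - 35)**2 = (-46)**2 = 2116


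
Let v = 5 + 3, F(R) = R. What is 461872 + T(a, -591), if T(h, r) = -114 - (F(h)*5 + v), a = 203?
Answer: 460735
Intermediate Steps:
v = 8
T(h, r) = -122 - 5*h (T(h, r) = -114 - (h*5 + 8) = -114 - (5*h + 8) = -114 - (8 + 5*h) = -114 + (-8 - 5*h) = -122 - 5*h)
461872 + T(a, -591) = 461872 + (-122 - 5*203) = 461872 + (-122 - 1015) = 461872 - 1137 = 460735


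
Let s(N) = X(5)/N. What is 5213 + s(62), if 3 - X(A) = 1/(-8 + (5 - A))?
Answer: 2585673/496 ≈ 5213.0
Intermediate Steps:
X(A) = 3 - 1/(-3 - A) (X(A) = 3 - 1/(-8 + (5 - A)) = 3 - 1/(-3 - A))
s(N) = 25/(8*N) (s(N) = ((10 + 3*5)/(3 + 5))/N = ((10 + 15)/8)/N = ((⅛)*25)/N = 25/(8*N))
5213 + s(62) = 5213 + (25/8)/62 = 5213 + (25/8)*(1/62) = 5213 + 25/496 = 2585673/496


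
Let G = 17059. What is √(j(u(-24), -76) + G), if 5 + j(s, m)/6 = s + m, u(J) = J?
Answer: √16429 ≈ 128.18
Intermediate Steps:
j(s, m) = -30 + 6*m + 6*s (j(s, m) = -30 + 6*(s + m) = -30 + 6*(m + s) = -30 + (6*m + 6*s) = -30 + 6*m + 6*s)
√(j(u(-24), -76) + G) = √((-30 + 6*(-76) + 6*(-24)) + 17059) = √((-30 - 456 - 144) + 17059) = √(-630 + 17059) = √16429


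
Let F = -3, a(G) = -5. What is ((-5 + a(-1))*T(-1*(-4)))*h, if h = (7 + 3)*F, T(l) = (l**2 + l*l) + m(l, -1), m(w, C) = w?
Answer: 10800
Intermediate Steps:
T(l) = l + 2*l**2 (T(l) = (l**2 + l*l) + l = (l**2 + l**2) + l = 2*l**2 + l = l + 2*l**2)
h = -30 (h = (7 + 3)*(-3) = 10*(-3) = -30)
((-5 + a(-1))*T(-1*(-4)))*h = ((-5 - 5)*((-1*(-4))*(1 + 2*(-1*(-4)))))*(-30) = -40*(1 + 2*4)*(-30) = -40*(1 + 8)*(-30) = -40*9*(-30) = -10*36*(-30) = -360*(-30) = 10800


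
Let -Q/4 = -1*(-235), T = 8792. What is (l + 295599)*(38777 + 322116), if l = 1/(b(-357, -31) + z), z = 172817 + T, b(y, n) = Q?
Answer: 19273698442648676/180669 ≈ 1.0668e+11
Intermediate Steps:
Q = -940 (Q = -(-4)*(-235) = -4*235 = -940)
b(y, n) = -940
z = 181609 (z = 172817 + 8792 = 181609)
l = 1/180669 (l = 1/(-940 + 181609) = 1/180669 ≈ 5.5350e-6)
(l + 295599)*(38777 + 322116) = (1/180669 + 295599)*(38777 + 322116) = (53405575732/180669)*360893 = 19273698442648676/180669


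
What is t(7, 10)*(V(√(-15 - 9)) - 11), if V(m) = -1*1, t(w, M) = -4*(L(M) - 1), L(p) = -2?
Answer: -144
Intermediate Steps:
t(w, M) = 12 (t(w, M) = -4*(-2 - 1) = -4*(-3) = 12)
V(m) = -1
t(7, 10)*(V(√(-15 - 9)) - 11) = 12*(-1 - 11) = 12*(-12) = -144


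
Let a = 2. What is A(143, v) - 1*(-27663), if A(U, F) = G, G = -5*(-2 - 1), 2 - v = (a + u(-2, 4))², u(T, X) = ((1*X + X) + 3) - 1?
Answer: 27678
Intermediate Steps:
u(T, X) = 2 + 2*X (u(T, X) = ((X + X) + 3) - 1 = (2*X + 3) - 1 = (3 + 2*X) - 1 = 2 + 2*X)
v = -142 (v = 2 - (2 + (2 + 2*4))² = 2 - (2 + (2 + 8))² = 2 - (2 + 10)² = 2 - 1*12² = 2 - 1*144 = 2 - 144 = -142)
G = 15 (G = -5*(-3) = 15)
A(U, F) = 15
A(143, v) - 1*(-27663) = 15 - 1*(-27663) = 15 + 27663 = 27678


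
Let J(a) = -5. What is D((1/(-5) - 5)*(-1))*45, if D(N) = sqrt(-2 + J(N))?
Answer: 45*I*sqrt(7) ≈ 119.06*I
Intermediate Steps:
D(N) = I*sqrt(7) (D(N) = sqrt(-2 - 5) = sqrt(-7) = I*sqrt(7))
D((1/(-5) - 5)*(-1))*45 = (I*sqrt(7))*45 = 45*I*sqrt(7)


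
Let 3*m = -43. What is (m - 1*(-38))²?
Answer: 5041/9 ≈ 560.11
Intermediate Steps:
m = -43/3 (m = (⅓)*(-43) = -43/3 ≈ -14.333)
(m - 1*(-38))² = (-43/3 - 1*(-38))² = (-43/3 + 38)² = (71/3)² = 5041/9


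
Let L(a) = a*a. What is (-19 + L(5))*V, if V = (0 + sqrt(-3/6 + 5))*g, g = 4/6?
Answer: 6*sqrt(2) ≈ 8.4853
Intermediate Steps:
g = 2/3 (g = 4*(1/6) = 2/3 ≈ 0.66667)
L(a) = a**2
V = sqrt(2) (V = (0 + sqrt(-3/6 + 5))*(2/3) = (0 + sqrt(-3*1/6 + 5))*(2/3) = (0 + sqrt(-1/2 + 5))*(2/3) = (0 + sqrt(9/2))*(2/3) = (0 + 3*sqrt(2)/2)*(2/3) = (3*sqrt(2)/2)*(2/3) = sqrt(2) ≈ 1.4142)
(-19 + L(5))*V = (-19 + 5**2)*sqrt(2) = (-19 + 25)*sqrt(2) = 6*sqrt(2)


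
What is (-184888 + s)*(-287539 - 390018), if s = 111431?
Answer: 49771304549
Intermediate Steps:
(-184888 + s)*(-287539 - 390018) = (-184888 + 111431)*(-287539 - 390018) = -73457*(-677557) = 49771304549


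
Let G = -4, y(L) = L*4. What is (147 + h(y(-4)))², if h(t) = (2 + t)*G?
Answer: 41209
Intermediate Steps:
y(L) = 4*L
h(t) = -8 - 4*t (h(t) = (2 + t)*(-4) = -8 - 4*t)
(147 + h(y(-4)))² = (147 + (-8 - 16*(-4)))² = (147 + (-8 - 4*(-16)))² = (147 + (-8 + 64))² = (147 + 56)² = 203² = 41209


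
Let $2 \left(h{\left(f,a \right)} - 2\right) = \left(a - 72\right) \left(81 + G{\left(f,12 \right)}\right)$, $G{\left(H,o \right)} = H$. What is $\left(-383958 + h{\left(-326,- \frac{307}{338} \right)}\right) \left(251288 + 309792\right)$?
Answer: $-210418878430$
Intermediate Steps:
$h{\left(f,a \right)} = 2 + \frac{\left(-72 + a\right) \left(81 + f\right)}{2}$ ($h{\left(f,a \right)} = 2 + \frac{\left(a - 72\right) \left(81 + f\right)}{2} = 2 + \frac{\left(-72 + a\right) \left(81 + f\right)}{2}$)
$\left(-383958 + h{\left(-326,- \frac{307}{338} \right)}\right) \left(251288 + 309792\right) = \left(-383958 + \left(-2914 - -11736 + \frac{81 \left(- \frac{307}{338}\right)}{2} + \frac{1}{2} \left(- \frac{307}{338}\right) \left(-326\right)\right)\right) \left(251288 + 309792\right) = \left(-383958 + \left(-2914 + 11736 + \frac{81 \left(\left(-307\right) \frac{1}{338}\right)}{2} + \frac{1}{2} \left(\left(-307\right) \frac{1}{338}\right) \left(-326\right)\right)\right) 561080 = \left(-383958 + \left(-2914 + 11736 + \frac{81}{2} \left(- \frac{307}{338}\right) + \frac{1}{2} \left(- \frac{307}{338}\right) \left(-326\right)\right)\right) 561080 = \left(-383958 + \left(-2914 + 11736 - \frac{24867}{676} + \frac{50041}{338}\right)\right) 561080 = \left(-383958 + \frac{6038887}{676}\right) 561080 = \left(- \frac{253516721}{676}\right) 561080 = -210418878430$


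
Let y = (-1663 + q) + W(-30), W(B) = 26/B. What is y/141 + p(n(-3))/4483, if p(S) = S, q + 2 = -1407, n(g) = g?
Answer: -206641264/9481545 ≈ -21.794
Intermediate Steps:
q = -1409 (q = -2 - 1407 = -1409)
y = -46093/15 (y = (-1663 - 1409) + 26/(-30) = -3072 + 26*(-1/30) = -3072 - 13/15 = -46093/15 ≈ -3072.9)
y/141 + p(n(-3))/4483 = -46093/15/141 - 3/4483 = -46093/15*1/141 - 3*1/4483 = -46093/2115 - 3/4483 = -206641264/9481545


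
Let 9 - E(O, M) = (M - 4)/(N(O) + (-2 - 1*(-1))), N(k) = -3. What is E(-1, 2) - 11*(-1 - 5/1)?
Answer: 149/2 ≈ 74.500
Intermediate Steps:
E(O, M) = 8 + M/4 (E(O, M) = 9 - (M - 4)/(-3 + (-2 - 1*(-1))) = 9 - (-4 + M)/(-3 + (-2 + 1)) = 9 - (-4 + M)/(-3 - 1) = 9 - (-4 + M)/(-4) = 9 - (-4 + M)*(-1)/4 = 9 - (1 - M/4) = 9 + (-1 + M/4) = 8 + M/4)
E(-1, 2) - 11*(-1 - 5/1) = (8 + (1/4)*2) - 11*(-1 - 5/1) = (8 + 1/2) - 11*(-1 + 1*(-5)) = 17/2 - 11*(-1 - 5) = 17/2 - 11*(-6) = 17/2 + 66 = 149/2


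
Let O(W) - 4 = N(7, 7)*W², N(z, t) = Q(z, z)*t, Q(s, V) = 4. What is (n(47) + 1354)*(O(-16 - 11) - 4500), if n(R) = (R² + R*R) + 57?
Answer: 92774364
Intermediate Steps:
N(z, t) = 4*t
n(R) = 57 + 2*R² (n(R) = (R² + R²) + 57 = 2*R² + 57 = 57 + 2*R²)
O(W) = 4 + 28*W² (O(W) = 4 + (4*7)*W² = 4 + 28*W²)
(n(47) + 1354)*(O(-16 - 11) - 4500) = ((57 + 2*47²) + 1354)*((4 + 28*(-16 - 11)²) - 4500) = ((57 + 2*2209) + 1354)*((4 + 28*(-27)²) - 4500) = ((57 + 4418) + 1354)*((4 + 28*729) - 4500) = (4475 + 1354)*((4 + 20412) - 4500) = 5829*(20416 - 4500) = 5829*15916 = 92774364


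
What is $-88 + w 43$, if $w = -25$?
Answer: $-1163$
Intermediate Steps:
$-88 + w 43 = -88 - 1075 = -1163$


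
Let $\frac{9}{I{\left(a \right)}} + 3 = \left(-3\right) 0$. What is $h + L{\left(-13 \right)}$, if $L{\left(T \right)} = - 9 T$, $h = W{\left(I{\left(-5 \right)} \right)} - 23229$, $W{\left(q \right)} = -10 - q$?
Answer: $-23119$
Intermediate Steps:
$I{\left(a \right)} = -3$ ($I{\left(a \right)} = \frac{9}{-3 - 0} = \frac{9}{-3 + 0} = \frac{9}{-3} = 9 \left(- \frac{1}{3}\right) = -3$)
$h = -23236$ ($h = \left(-10 - -3\right) - 23229 = \left(-10 + 3\right) - 23229 = -7 - 23229 = -23236$)
$h + L{\left(-13 \right)} = -23236 - -117 = -23236 + 117 = -23119$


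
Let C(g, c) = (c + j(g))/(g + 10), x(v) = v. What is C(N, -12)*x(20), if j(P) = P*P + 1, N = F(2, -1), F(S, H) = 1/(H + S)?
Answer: -200/11 ≈ -18.182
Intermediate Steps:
N = 1 (N = 1/(-1 + 2) = 1/1 = 1)
j(P) = 1 + P² (j(P) = P² + 1 = 1 + P²)
C(g, c) = (1 + c + g²)/(10 + g) (C(g, c) = (c + (1 + g²))/(g + 10) = (1 + c + g²)/(10 + g))
C(N, -12)*x(20) = ((1 - 12 + 1²)/(10 + 1))*20 = ((1 - 12 + 1)/11)*20 = ((1/11)*(-10))*20 = -10/11*20 = -200/11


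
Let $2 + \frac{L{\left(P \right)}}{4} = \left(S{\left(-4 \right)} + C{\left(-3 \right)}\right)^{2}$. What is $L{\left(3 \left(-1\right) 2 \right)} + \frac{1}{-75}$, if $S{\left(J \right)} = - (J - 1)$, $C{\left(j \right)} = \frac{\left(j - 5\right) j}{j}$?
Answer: $\frac{2099}{75} \approx 27.987$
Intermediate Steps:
$C{\left(j \right)} = -5 + j$ ($C{\left(j \right)} = \frac{\left(-5 + j\right) j}{j} = \frac{j \left(-5 + j\right)}{j} = -5 + j$)
$S{\left(J \right)} = 1 - J$ ($S{\left(J \right)} = - (-1 + J) = 1 - J$)
$L{\left(P \right)} = 28$ ($L{\left(P \right)} = -8 + 4 \left(\left(1 - -4\right) - 8\right)^{2} = -8 + 4 \left(\left(1 + 4\right) - 8\right)^{2} = -8 + 4 \left(5 - 8\right)^{2} = -8 + 4 \left(-3\right)^{2} = -8 + 4 \cdot 9 = -8 + 36 = 28$)
$L{\left(3 \left(-1\right) 2 \right)} + \frac{1}{-75} = 28 + \frac{1}{-75} = 28 - \frac{1}{75} = \frac{2099}{75}$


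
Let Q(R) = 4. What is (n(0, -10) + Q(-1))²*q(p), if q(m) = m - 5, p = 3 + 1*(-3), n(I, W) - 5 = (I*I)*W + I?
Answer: -405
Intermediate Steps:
n(I, W) = 5 + I + W*I² (n(I, W) = 5 + ((I*I)*W + I) = 5 + (I²*W + I) = 5 + (W*I² + I) = 5 + (I + W*I²) = 5 + I + W*I²)
p = 0 (p = 3 - 3 = 0)
q(m) = -5 + m
(n(0, -10) + Q(-1))²*q(p) = ((5 + 0 - 10*0²) + 4)²*(-5 + 0) = ((5 + 0 - 10*0) + 4)²*(-5) = ((5 + 0 + 0) + 4)²*(-5) = (5 + 4)²*(-5) = 9²*(-5) = 81*(-5) = -405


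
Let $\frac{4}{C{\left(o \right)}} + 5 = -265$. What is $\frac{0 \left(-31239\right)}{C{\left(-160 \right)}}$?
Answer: $0$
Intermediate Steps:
$C{\left(o \right)} = - \frac{2}{135}$ ($C{\left(o \right)} = \frac{4}{-5 - 265} = \frac{4}{-270} = 4 \left(- \frac{1}{270}\right) = - \frac{2}{135}$)
$\frac{0 \left(-31239\right)}{C{\left(-160 \right)}} = \frac{0 \left(-31239\right)}{- \frac{2}{135}} = 0 \left(- \frac{135}{2}\right) = 0$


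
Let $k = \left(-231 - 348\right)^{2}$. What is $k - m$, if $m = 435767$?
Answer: $-100526$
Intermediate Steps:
$k = 335241$ ($k = \left(-579\right)^{2} = 335241$)
$k - m = 335241 - 435767 = -100526$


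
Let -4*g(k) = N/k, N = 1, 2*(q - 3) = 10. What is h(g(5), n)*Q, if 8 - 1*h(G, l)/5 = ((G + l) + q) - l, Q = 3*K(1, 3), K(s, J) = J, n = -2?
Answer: 9/4 ≈ 2.2500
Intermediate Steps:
q = 8 (q = 3 + (½)*10 = 3 + 5 = 8)
Q = 9 (Q = 3*3 = 9)
g(k) = -1/(4*k)
h(G, l) = -5*G (h(G, l) = 40 - 5*(((G + l) + 8) - l) = 40 - 5*((8 + G + l) - l) = 40 - 5*(8 + G) = 40 + (-40 - 5*G) = -5*G)
h(g(5), n)*Q = -(-5)/(4*5)*9 = -5*(-1/20)*9 = (¼)*9 = 9/4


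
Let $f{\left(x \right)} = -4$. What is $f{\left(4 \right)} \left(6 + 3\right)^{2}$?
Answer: $-324$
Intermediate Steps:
$f{\left(4 \right)} \left(6 + 3\right)^{2} = - 4 \left(6 + 3\right)^{2} = - 4 \cdot 9^{2} = \left(-4\right) 81 = -324$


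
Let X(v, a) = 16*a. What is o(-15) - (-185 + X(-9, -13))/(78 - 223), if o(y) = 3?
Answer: 42/145 ≈ 0.28966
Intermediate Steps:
o(-15) - (-185 + X(-9, -13))/(78 - 223) = 3 - (-185 + 16*(-13))/(78 - 223) = 3 - (-185 - 208)/(-145) = 3 - (-393)*(-1)/145 = 3 - 1*393/145 = 3 - 393/145 = 42/145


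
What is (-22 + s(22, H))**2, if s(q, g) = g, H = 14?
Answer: 64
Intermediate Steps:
(-22 + s(22, H))**2 = (-22 + 14)**2 = (-8)**2 = 64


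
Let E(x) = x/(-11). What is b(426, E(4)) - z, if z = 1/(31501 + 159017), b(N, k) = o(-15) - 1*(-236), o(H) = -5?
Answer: 44009657/190518 ≈ 231.00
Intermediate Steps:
E(x) = -x/11 (E(x) = x*(-1/11) = -x/11)
b(N, k) = 231 (b(N, k) = -5 - 1*(-236) = -5 + 236 = 231)
z = 1/190518 ≈ 5.2488e-6
b(426, E(4)) - z = 231 - 1*1/190518 = 231 - 1/190518 = 44009657/190518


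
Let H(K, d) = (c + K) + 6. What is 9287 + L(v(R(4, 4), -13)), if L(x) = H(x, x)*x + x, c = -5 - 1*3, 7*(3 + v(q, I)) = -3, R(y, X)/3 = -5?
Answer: 455807/49 ≈ 9302.2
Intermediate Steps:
R(y, X) = -15 (R(y, X) = 3*(-5) = -15)
v(q, I) = -24/7 (v(q, I) = -3 + (⅐)*(-3) = -3 - 3/7 = -24/7)
c = -8 (c = -5 - 3 = -8)
H(K, d) = -2 + K (H(K, d) = (-8 + K) + 6 = -2 + K)
L(x) = x + x*(-2 + x) (L(x) = (-2 + x)*x + x = x*(-2 + x) + x = x + x*(-2 + x))
9287 + L(v(R(4, 4), -13)) = 9287 - 24*(-1 - 24/7)/7 = 9287 - 24/7*(-31/7) = 9287 + 744/49 = 455807/49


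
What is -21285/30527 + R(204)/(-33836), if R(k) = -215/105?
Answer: -2160410257/3098734716 ≈ -0.69719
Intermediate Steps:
R(k) = -43/21 (R(k) = -215*1/105 = -43/21)
-21285/30527 + R(204)/(-33836) = -21285/30527 - 43/21/(-33836) = -21285*1/30527 - 43/21*(-1/33836) = -21285/30527 + 43/710556 = -2160410257/3098734716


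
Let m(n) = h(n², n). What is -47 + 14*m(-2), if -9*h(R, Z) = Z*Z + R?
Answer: -535/9 ≈ -59.444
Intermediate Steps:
h(R, Z) = -R/9 - Z²/9 (h(R, Z) = -(Z*Z + R)/9 = -(Z² + R)/9 = -(R + Z²)/9 = -R/9 - Z²/9)
m(n) = -2*n²/9 (m(n) = -n²/9 - n²/9 = -2*n²/9)
-47 + 14*m(-2) = -47 + 14*(-2/9*(-2)²) = -47 + 14*(-2/9*4) = -47 + 14*(-8/9) = -47 - 112/9 = -535/9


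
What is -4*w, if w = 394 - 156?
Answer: -952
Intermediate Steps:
w = 238
-4*w = -4*238 = -952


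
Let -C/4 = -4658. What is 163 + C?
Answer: 18795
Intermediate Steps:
C = 18632 (C = -4*(-4658) = 18632)
163 + C = 163 + 18632 = 18795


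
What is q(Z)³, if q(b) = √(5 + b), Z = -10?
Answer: -5*I*√5 ≈ -11.18*I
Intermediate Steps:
q(Z)³ = (√(5 - 10))³ = (√(-5))³ = (I*√5)³ = -5*I*√5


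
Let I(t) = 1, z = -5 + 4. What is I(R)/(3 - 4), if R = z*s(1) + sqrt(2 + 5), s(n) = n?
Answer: -1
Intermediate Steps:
z = -1
R = -1 + sqrt(7) (R = -1*1 + sqrt(2 + 5) = -1 + sqrt(7) ≈ 1.6458)
I(R)/(3 - 4) = 1/(3 - 4) = 1/(-1) = 1*(-1) = -1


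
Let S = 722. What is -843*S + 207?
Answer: -608439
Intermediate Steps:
-843*S + 207 = -843*722 + 207 = -608646 + 207 = -608439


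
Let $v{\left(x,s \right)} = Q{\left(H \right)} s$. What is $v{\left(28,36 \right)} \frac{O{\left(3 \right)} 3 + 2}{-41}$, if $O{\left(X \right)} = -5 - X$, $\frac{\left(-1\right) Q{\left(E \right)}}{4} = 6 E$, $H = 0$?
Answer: $0$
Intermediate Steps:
$Q{\left(E \right)} = - 24 E$ ($Q{\left(E \right)} = - 4 \cdot 6 E = - 24 E$)
$v{\left(x,s \right)} = 0$ ($v{\left(x,s \right)} = \left(-24\right) 0 s = 0 s = 0$)
$v{\left(28,36 \right)} \frac{O{\left(3 \right)} 3 + 2}{-41} = 0 \frac{\left(-5 - 3\right) 3 + 2}{-41} = 0 \left(\left(-5 - 3\right) 3 + 2\right) \left(- \frac{1}{41}\right) = 0 \left(\left(-8\right) 3 + 2\right) \left(- \frac{1}{41}\right) = 0 \left(-24 + 2\right) \left(- \frac{1}{41}\right) = 0 \left(\left(-22\right) \left(- \frac{1}{41}\right)\right) = 0 \cdot \frac{22}{41} = 0$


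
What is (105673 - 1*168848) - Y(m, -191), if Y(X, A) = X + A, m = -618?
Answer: -62366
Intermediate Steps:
Y(X, A) = A + X
(105673 - 1*168848) - Y(m, -191) = (105673 - 1*168848) - (-191 - 618) = (105673 - 168848) - 1*(-809) = -63175 + 809 = -62366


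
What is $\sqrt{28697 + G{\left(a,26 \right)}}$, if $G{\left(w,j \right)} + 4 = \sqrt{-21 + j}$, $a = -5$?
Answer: $\sqrt{28693 + \sqrt{5}} \approx 169.4$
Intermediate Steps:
$G{\left(w,j \right)} = -4 + \sqrt{-21 + j}$
$\sqrt{28697 + G{\left(a,26 \right)}} = \sqrt{28697 - \left(4 - \sqrt{-21 + 26}\right)} = \sqrt{28697 - \left(4 - \sqrt{5}\right)} = \sqrt{28693 + \sqrt{5}}$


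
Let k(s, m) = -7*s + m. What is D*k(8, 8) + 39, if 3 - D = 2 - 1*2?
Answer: -105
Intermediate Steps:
k(s, m) = m - 7*s
D = 3 (D = 3 - (2 - 1*2) = 3 - (2 - 2) = 3 - 1*0 = 3 + 0 = 3)
D*k(8, 8) + 39 = 3*(8 - 7*8) + 39 = 3*(8 - 56) + 39 = 3*(-48) + 39 = -144 + 39 = -105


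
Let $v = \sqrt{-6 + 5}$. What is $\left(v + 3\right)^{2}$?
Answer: $\left(3 + i\right)^{2} \approx 8.0 + 6.0 i$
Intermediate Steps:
$v = i$ ($v = \sqrt{-1} = i \approx 1.0 i$)
$\left(v + 3\right)^{2} = \left(i + 3\right)^{2} = \left(3 + i\right)^{2}$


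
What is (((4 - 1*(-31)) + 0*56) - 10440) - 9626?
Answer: -20031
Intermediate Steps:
(((4 - 1*(-31)) + 0*56) - 10440) - 9626 = (((4 + 31) + 0) - 10440) - 9626 = ((35 + 0) - 10440) - 9626 = (35 - 10440) - 9626 = -10405 - 9626 = -20031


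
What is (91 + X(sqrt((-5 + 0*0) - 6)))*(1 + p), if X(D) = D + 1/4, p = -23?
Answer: -4015/2 - 22*I*sqrt(11) ≈ -2007.5 - 72.966*I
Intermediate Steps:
X(D) = 1/4 + D (X(D) = D + 1/4 = 1/4 + D)
(91 + X(sqrt((-5 + 0*0) - 6)))*(1 + p) = (91 + (1/4 + sqrt((-5 + 0*0) - 6)))*(1 - 23) = (91 + (1/4 + sqrt((-5 + 0) - 6)))*(-22) = (91 + (1/4 + sqrt(-5 - 6)))*(-22) = (91 + (1/4 + sqrt(-11)))*(-22) = (91 + (1/4 + I*sqrt(11)))*(-22) = (365/4 + I*sqrt(11))*(-22) = -4015/2 - 22*I*sqrt(11)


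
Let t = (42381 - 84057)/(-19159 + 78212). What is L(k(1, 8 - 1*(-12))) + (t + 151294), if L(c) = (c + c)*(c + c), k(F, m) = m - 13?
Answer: 8945897294/59053 ≈ 1.5149e+5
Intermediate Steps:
k(F, m) = -13 + m
t = -41676/59053 ≈ -0.70574
L(c) = 4*c**2 (L(c) = (2*c)*(2*c) = 4*c**2)
L(k(1, 8 - 1*(-12))) + (t + 151294) = 4*(-13 + (8 - 1*(-12)))**2 + (-41676/59053 + 151294) = 4*(-13 + (8 + 12))**2 + 8934322906/59053 = 4*(-13 + 20)**2 + 8934322906/59053 = 4*7**2 + 8934322906/59053 = 4*49 + 8934322906/59053 = 196 + 8934322906/59053 = 8945897294/59053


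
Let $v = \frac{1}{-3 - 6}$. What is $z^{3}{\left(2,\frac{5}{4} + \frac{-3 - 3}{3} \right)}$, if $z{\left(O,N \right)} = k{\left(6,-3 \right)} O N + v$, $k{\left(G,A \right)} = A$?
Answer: $\frac{493039}{5832} \approx 84.54$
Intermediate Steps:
$v = - \frac{1}{9}$ ($v = \frac{1}{-9} = - \frac{1}{9} \approx -0.11111$)
$z{\left(O,N \right)} = - \frac{1}{9} - 3 N O$ ($z{\left(O,N \right)} = - 3 O N - \frac{1}{9} = - 3 N O - \frac{1}{9} = - \frac{1}{9} - 3 N O$)
$z^{3}{\left(2,\frac{5}{4} + \frac{-3 - 3}{3} \right)} = \left(- \frac{1}{9} - 3 \left(\frac{5}{4} + \frac{-3 - 3}{3}\right) 2\right)^{3} = \left(- \frac{1}{9} - 3 \left(5 \cdot \frac{1}{4} + \left(-3 - 3\right) \frac{1}{3}\right) 2\right)^{3} = \left(- \frac{1}{9} - 3 \left(\frac{5}{4} - 2\right) 2\right)^{3} = \left(- \frac{1}{9} - \left(- \frac{9}{4}\right) 2\right)^{3} = \left(- \frac{1}{9} + \frac{9}{2}\right)^{3} = \left(\frac{79}{18}\right)^{3} = \frac{493039}{5832}$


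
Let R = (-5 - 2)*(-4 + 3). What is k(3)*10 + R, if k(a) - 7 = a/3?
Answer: 87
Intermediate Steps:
k(a) = 7 + a/3
R = 7 (R = -7*(-1) = 7)
k(3)*10 + R = (7 + (⅓)*3)*10 + 7 = (7 + 1)*10 + 7 = 8*10 + 7 = 80 + 7 = 87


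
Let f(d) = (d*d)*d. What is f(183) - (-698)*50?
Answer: 6163387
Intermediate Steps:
f(d) = d**3 (f(d) = d**2*d = d**3)
f(183) - (-698)*50 = 183**3 - (-698)*50 = 6128487 - 1*(-34900) = 6128487 + 34900 = 6163387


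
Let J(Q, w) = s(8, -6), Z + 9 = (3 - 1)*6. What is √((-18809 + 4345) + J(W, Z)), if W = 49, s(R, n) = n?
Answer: I*√14470 ≈ 120.29*I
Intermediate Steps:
Z = 3 (Z = -9 + (3 - 1)*6 = -9 + 2*6 = -9 + 12 = 3)
J(Q, w) = -6
√((-18809 + 4345) + J(W, Z)) = √((-18809 + 4345) - 6) = √(-14464 - 6) = √(-14470) = I*√14470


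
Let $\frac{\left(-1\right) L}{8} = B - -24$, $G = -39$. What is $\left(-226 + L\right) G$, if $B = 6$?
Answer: $18174$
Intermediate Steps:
$L = -240$ ($L = - 8 \left(6 - -24\right) = - 8 \left(6 + 24\right) = \left(-8\right) 30 = -240$)
$\left(-226 + L\right) G = \left(-226 - 240\right) \left(-39\right) = \left(-466\right) \left(-39\right) = 18174$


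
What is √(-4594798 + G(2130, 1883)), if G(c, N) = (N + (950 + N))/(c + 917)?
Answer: I*√42659050575130/3047 ≈ 2143.5*I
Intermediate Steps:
G(c, N) = (950 + 2*N)/(917 + c)
√(-4594798 + G(2130, 1883)) = √(-4594798 + 2*(475 + 1883)/(917 + 2130)) = √(-4594798 + 2*2358/3047) = √(-4594798 + 2*(1/3047)*2358) = √(-4594798 + 4716/3047) = √(-14000344790/3047) = I*√42659050575130/3047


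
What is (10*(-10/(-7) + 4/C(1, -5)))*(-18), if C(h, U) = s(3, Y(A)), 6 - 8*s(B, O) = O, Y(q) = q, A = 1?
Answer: -9864/7 ≈ -1409.1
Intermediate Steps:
s(B, O) = ¾ - O/8
C(h, U) = 5/8 (C(h, U) = ¾ - ⅛*1 = ¾ - ⅛ = 5/8)
(10*(-10/(-7) + 4/C(1, -5)))*(-18) = (10*(-10/(-7) + 4/(5/8)))*(-18) = (10*(-10*(-⅐) + 4*(8/5)))*(-18) = (10*(10/7 + 32/5))*(-18) = (10*(274/35))*(-18) = (548/7)*(-18) = -9864/7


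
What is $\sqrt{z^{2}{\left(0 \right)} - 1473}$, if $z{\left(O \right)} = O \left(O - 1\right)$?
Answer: $i \sqrt{1473} \approx 38.38 i$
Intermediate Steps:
$z{\left(O \right)} = O \left(-1 + O\right)$
$\sqrt{z^{2}{\left(0 \right)} - 1473} = \sqrt{\left(0 \left(-1 + 0\right)\right)^{2} - 1473} = \sqrt{\left(0 \left(-1\right)\right)^{2} - 1473} = \sqrt{0^{2} - 1473} = \sqrt{0 - 1473} = \sqrt{-1473} = i \sqrt{1473}$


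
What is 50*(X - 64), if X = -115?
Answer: -8950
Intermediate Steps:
50*(X - 64) = 50*(-115 - 64) = 50*(-179) = -8950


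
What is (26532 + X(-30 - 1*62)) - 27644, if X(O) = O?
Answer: -1204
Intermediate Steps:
(26532 + X(-30 - 1*62)) - 27644 = (26532 + (-30 - 1*62)) - 27644 = (26532 + (-30 - 62)) - 27644 = (26532 - 92) - 27644 = 26440 - 27644 = -1204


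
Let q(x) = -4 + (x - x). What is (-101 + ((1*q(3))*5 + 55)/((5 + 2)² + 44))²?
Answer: 87572164/8649 ≈ 10125.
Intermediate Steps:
q(x) = -4 (q(x) = -4 + 0 = -4)
(-101 + ((1*q(3))*5 + 55)/((5 + 2)² + 44))² = (-101 + ((1*(-4))*5 + 55)/((5 + 2)² + 44))² = (-101 + (-4*5 + 55)/(7² + 44))² = (-101 + (-20 + 55)/(49 + 44))² = (-101 + 35/93)² = (-9358/93)² = 87572164/8649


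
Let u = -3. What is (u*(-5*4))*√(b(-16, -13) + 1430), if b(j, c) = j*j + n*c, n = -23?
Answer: 60*√1985 ≈ 2673.2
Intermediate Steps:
b(j, c) = j² - 23*c (b(j, c) = j*j - 23*c = j² - 23*c)
(u*(-5*4))*√(b(-16, -13) + 1430) = (-(-15)*4)*√(((-16)² - 23*(-13)) + 1430) = (-3*(-20))*√((256 + 299) + 1430) = 60*√(555 + 1430) = 60*√1985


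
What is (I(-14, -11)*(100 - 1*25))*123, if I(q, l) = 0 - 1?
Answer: -9225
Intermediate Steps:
I(q, l) = -1
(I(-14, -11)*(100 - 1*25))*123 = -(100 - 1*25)*123 = -(100 - 25)*123 = -1*75*123 = -75*123 = -9225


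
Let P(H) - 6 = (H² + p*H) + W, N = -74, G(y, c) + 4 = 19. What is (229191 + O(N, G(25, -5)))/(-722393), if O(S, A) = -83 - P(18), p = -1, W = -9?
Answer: -228805/722393 ≈ -0.31673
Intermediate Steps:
G(y, c) = 15 (G(y, c) = -4 + 19 = 15)
P(H) = -3 + H² - H (P(H) = 6 + ((H² - H) - 9) = 6 + (-9 + H² - H) = -3 + H² - H)
O(S, A) = -386 (O(S, A) = -83 - (-3 + 18² - 1*18) = -83 - (-3 + 324 - 18) = -83 - 1*303 = -83 - 303 = -386)
(229191 + O(N, G(25, -5)))/(-722393) = (229191 - 386)/(-722393) = 228805*(-1/722393) = -228805/722393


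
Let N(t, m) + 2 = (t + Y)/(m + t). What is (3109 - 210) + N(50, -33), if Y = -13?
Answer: 49286/17 ≈ 2899.2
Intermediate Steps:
N(t, m) = -2 + (-13 + t)/(m + t) (N(t, m) = -2 + (t - 13)/(m + t) = -2 + (-13 + t)/(m + t))
(3109 - 210) + N(50, -33) = (3109 - 210) + (-13 - 1*50 - 2*(-33))/(-33 + 50) = 2899 + (-13 - 50 + 66)/17 = 2899 + (1/17)*3 = 2899 + 3/17 = 49286/17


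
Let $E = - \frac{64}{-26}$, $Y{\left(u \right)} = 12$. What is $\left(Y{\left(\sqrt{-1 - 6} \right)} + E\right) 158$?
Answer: $\frac{29704}{13} \approx 2284.9$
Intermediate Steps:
$E = \frac{32}{13}$ ($E = \left(-64\right) \left(- \frac{1}{26}\right) = \frac{32}{13} \approx 2.4615$)
$\left(Y{\left(\sqrt{-1 - 6} \right)} + E\right) 158 = \left(12 + \frac{32}{13}\right) 158 = \frac{188}{13} \cdot 158 = \frac{29704}{13}$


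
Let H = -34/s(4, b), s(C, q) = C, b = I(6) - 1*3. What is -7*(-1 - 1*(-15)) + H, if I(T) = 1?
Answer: -213/2 ≈ -106.50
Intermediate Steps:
b = -2 (b = 1 - 1*3 = 1 - 3 = -2)
H = -17/2 (H = -34/4 = -34*1/4 = -17/2 ≈ -8.5000)
-7*(-1 - 1*(-15)) + H = -7*(-1 - 1*(-15)) - 17/2 = -7*(-1 + 15) - 17/2 = -7*14 - 17/2 = -98 - 17/2 = -213/2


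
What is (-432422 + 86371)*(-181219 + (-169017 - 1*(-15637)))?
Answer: 115788318549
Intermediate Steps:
(-432422 + 86371)*(-181219 + (-169017 - 1*(-15637))) = -346051*(-181219 + (-169017 + 15637)) = -346051*(-181219 - 153380) = -346051*(-334599) = 115788318549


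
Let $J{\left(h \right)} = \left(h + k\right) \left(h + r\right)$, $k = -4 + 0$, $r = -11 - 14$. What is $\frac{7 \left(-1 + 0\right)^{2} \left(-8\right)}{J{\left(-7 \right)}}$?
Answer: $- \frac{7}{44} \approx -0.15909$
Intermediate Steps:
$r = -25$ ($r = -11 - 14 = -25$)
$k = -4$
$J{\left(h \right)} = \left(-25 + h\right) \left(-4 + h\right)$ ($J{\left(h \right)} = \left(h - 4\right) \left(h - 25\right) = \left(-4 + h\right) \left(-25 + h\right) = \left(-25 + h\right) \left(-4 + h\right)$)
$\frac{7 \left(-1 + 0\right)^{2} \left(-8\right)}{J{\left(-7 \right)}} = \frac{7 \left(-1 + 0\right)^{2} \left(-8\right)}{100 + \left(-7\right)^{2} - -203} = \frac{7 \left(-1\right)^{2} \left(-8\right)}{100 + 49 + 203} = \frac{7 \cdot 1 \left(-8\right)}{352} = 7 \left(-8\right) \frac{1}{352} = \left(-56\right) \frac{1}{352} = - \frac{7}{44}$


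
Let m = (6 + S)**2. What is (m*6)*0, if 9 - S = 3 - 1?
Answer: 0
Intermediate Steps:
S = 7 (S = 9 - (3 - 1) = 9 - 1*2 = 9 - 2 = 7)
m = 169 (m = (6 + 7)**2 = 13**2 = 169)
(m*6)*0 = (169*6)*0 = 1014*0 = 0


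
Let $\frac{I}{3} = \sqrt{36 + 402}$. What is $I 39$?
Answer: $117 \sqrt{438} \approx 2448.6$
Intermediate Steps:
$I = 3 \sqrt{438}$ ($I = 3 \sqrt{36 + 402} = 3 \sqrt{438} \approx 62.785$)
$I 39 = 3 \sqrt{438} \cdot 39 = 117 \sqrt{438}$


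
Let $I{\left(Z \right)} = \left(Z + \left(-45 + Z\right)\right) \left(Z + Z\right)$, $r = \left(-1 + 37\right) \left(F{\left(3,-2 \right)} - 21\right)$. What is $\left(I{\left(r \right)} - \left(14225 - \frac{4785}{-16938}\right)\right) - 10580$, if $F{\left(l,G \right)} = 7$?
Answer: $\frac{5852749279}{5646} \approx 1.0366 \cdot 10^{6}$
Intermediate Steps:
$r = -504$ ($r = \left(-1 + 37\right) \left(7 - 21\right) = 36 \left(-14\right) = -504$)
$I{\left(Z \right)} = 2 Z \left(-45 + 2 Z\right)$ ($I{\left(Z \right)} = \left(-45 + 2 Z\right) 2 Z = 2 Z \left(-45 + 2 Z\right)$)
$\left(I{\left(r \right)} - \left(14225 - \frac{4785}{-16938}\right)\right) - 10580 = \left(2 \left(-504\right) \left(-45 + 2 \left(-504\right)\right) - \left(14225 - \frac{4785}{-16938}\right)\right) - 10580 = \left(2 \left(-504\right) \left(-45 - 1008\right) - \left(14225 - - \frac{1595}{5646}\right)\right) - 10580 = \left(2 \left(-504\right) \left(-1053\right) - \frac{80315945}{5646}\right) - 10580 = \left(1061424 - \frac{80315945}{5646}\right) - 10580 = \frac{5912483959}{5646} - 10580 = \frac{5852749279}{5646}$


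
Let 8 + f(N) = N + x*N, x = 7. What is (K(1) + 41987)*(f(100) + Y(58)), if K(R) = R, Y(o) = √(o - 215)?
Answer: 33254496 + 41988*I*√157 ≈ 3.3254e+7 + 5.2611e+5*I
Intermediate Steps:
Y(o) = √(-215 + o)
f(N) = -8 + 8*N (f(N) = -8 + (N + 7*N) = -8 + 8*N)
(K(1) + 41987)*(f(100) + Y(58)) = (1 + 41987)*((-8 + 8*100) + √(-215 + 58)) = 41988*((-8 + 800) + √(-157)) = 41988*(792 + I*√157) = 33254496 + 41988*I*√157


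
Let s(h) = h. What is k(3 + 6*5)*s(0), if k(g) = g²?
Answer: 0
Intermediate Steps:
k(3 + 6*5)*s(0) = (3 + 6*5)²*0 = (3 + 30)²*0 = 33²*0 = 1089*0 = 0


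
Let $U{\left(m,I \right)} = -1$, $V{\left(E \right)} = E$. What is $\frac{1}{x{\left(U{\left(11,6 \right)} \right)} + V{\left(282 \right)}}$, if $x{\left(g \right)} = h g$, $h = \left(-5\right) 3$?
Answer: $\frac{1}{297} \approx 0.003367$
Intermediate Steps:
$h = -15$
$x{\left(g \right)} = - 15 g$
$\frac{1}{x{\left(U{\left(11,6 \right)} \right)} + V{\left(282 \right)}} = \frac{1}{\left(-15\right) \left(-1\right) + 282} = \frac{1}{15 + 282} = \frac{1}{297}$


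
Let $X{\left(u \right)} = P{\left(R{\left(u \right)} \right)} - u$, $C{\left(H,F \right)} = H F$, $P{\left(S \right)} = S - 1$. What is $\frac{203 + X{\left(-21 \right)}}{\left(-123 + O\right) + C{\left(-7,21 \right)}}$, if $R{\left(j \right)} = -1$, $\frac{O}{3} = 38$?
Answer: $- \frac{37}{26} \approx -1.4231$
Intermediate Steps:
$O = 114$ ($O = 3 \cdot 38 = 114$)
$P{\left(S \right)} = -1 + S$ ($P{\left(S \right)} = S - 1 = -1 + S$)
$C{\left(H,F \right)} = F H$
$X{\left(u \right)} = -2 - u$ ($X{\left(u \right)} = \left(-1 - 1\right) - u = -2 - u$)
$\frac{203 + X{\left(-21 \right)}}{\left(-123 + O\right) + C{\left(-7,21 \right)}} = \frac{203 - -19}{\left(-123 + 114\right) + 21 \left(-7\right)} = \frac{203 + \left(-2 + 21\right)}{-9 - 147} = \frac{203 + 19}{-156} = 222 \left(- \frac{1}{156}\right) = - \frac{37}{26}$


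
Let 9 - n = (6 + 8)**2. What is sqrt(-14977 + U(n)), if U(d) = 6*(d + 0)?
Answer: I*sqrt(16099) ≈ 126.88*I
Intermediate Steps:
n = -187 (n = 9 - (6 + 8)**2 = 9 - 1*14**2 = 9 - 1*196 = 9 - 196 = -187)
U(d) = 6*d
sqrt(-14977 + U(n)) = sqrt(-14977 + 6*(-187)) = sqrt(-14977 - 1122) = sqrt(-16099) = I*sqrt(16099)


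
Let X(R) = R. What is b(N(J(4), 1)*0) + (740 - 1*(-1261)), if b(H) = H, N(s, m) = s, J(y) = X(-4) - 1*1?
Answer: 2001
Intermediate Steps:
J(y) = -5 (J(y) = -4 - 1*1 = -4 - 1 = -5)
b(N(J(4), 1)*0) + (740 - 1*(-1261)) = -5*0 + (740 - 1*(-1261)) = 0 + (740 + 1261) = 0 + 2001 = 2001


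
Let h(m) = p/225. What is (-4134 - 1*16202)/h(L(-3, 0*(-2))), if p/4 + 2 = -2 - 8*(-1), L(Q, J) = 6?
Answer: -285975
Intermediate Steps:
p = 16 (p = -8 + 4*(-2 - 8*(-1)) = -8 + 4*(-2 + 8) = -8 + 4*6 = -8 + 24 = 16)
h(m) = 16/225
(-4134 - 1*16202)/h(L(-3, 0*(-2))) = (-4134 - 1*16202)/(16/225) = (-4134 - 16202)*(225/16) = -20336*225/16 = -285975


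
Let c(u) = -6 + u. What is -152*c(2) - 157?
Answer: 451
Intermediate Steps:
-152*c(2) - 157 = -152*(-6 + 2) - 157 = -152*(-4) - 157 = 608 - 157 = 451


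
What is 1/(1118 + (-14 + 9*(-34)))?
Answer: 1/798 ≈ 0.0012531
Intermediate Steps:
1/(1118 + (-14 + 9*(-34))) = 1/(1118 + (-14 - 306)) = 1/(1118 - 320) = 1/798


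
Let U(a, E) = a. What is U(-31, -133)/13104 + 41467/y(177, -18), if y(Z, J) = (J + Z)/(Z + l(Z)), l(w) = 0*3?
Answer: 32059628869/694512 ≈ 46161.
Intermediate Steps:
l(w) = 0
y(Z, J) = (J + Z)/Z (y(Z, J) = (J + Z)/(Z + 0) = (J + Z)/Z)
U(-31, -133)/13104 + 41467/y(177, -18) = -31/13104 + 41467/(((-18 + 177)/177)) = -31*1/13104 + 41467/(((1/177)*159)) = -31/13104 + 41467/(53/59) = -31/13104 + 41467*(59/53) = -31/13104 + 2446553/53 = 32059628869/694512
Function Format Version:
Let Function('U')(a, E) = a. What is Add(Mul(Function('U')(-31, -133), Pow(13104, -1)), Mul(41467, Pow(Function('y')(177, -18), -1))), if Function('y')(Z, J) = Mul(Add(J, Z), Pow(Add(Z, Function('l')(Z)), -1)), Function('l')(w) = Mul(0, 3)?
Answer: Rational(32059628869, 694512) ≈ 46161.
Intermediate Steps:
Function('l')(w) = 0
Function('y')(Z, J) = Mul(Pow(Z, -1), Add(J, Z)) (Function('y')(Z, J) = Mul(Add(J, Z), Pow(Add(Z, 0), -1)) = Mul(Add(J, Z), Pow(Z, -1)) = Mul(Pow(Z, -1), Add(J, Z)))
Add(Mul(Function('U')(-31, -133), Pow(13104, -1)), Mul(41467, Pow(Function('y')(177, -18), -1))) = Add(Mul(-31, Pow(13104, -1)), Mul(41467, Pow(Mul(Pow(177, -1), Add(-18, 177)), -1))) = Add(Mul(-31, Rational(1, 13104)), Mul(41467, Pow(Mul(Rational(1, 177), 159), -1))) = Add(Rational(-31, 13104), Mul(41467, Pow(Rational(53, 59), -1))) = Add(Rational(-31, 13104), Mul(41467, Rational(59, 53))) = Add(Rational(-31, 13104), Rational(2446553, 53)) = Rational(32059628869, 694512)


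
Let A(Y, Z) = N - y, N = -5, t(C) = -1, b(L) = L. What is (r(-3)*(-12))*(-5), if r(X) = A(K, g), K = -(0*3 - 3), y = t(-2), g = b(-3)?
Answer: -240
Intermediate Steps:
g = -3
y = -1
K = 3 (K = -(0 - 3) = -1*(-3) = 3)
A(Y, Z) = -4 (A(Y, Z) = -5 - 1*(-1) = -5 + 1 = -4)
r(X) = -4
(r(-3)*(-12))*(-5) = -4*(-12)*(-5) = 48*(-5) = -240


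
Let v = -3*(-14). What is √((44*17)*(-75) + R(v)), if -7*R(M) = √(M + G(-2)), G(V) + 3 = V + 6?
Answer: √(-2748900 - 7*√43)/7 ≈ 236.86*I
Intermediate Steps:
G(V) = 3 + V (G(V) = -3 + (V + 6) = -3 + (6 + V) = 3 + V)
v = 42
R(M) = -√(1 + M)/7 (R(M) = -√(M + (3 - 2))/7 = -√(M + 1)/7 = -√(1 + M)/7)
√((44*17)*(-75) + R(v)) = √((44*17)*(-75) - √(1 + 42)/7) = √(748*(-75) - √43/7) = √(-56100 - √43/7)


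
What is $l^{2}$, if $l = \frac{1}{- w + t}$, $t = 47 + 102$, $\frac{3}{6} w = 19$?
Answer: $\frac{1}{12321} \approx 8.1162 \cdot 10^{-5}$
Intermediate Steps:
$w = 38$ ($w = 2 \cdot 19 = 38$)
$t = 149$
$l = \frac{1}{111}$ ($l = \frac{1}{\left(-1\right) 38 + 149} = \frac{1}{-38 + 149} = \frac{1}{111} \approx 0.009009$)
$l^{2} = \left(\frac{1}{111}\right)^{2} = \frac{1}{12321}$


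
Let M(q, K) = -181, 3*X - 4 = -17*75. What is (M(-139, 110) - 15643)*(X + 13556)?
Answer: -623418128/3 ≈ -2.0781e+8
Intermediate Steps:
X = -1271/3 (X = 4/3 + (-17*75)/3 = 4/3 + (1/3)*(-1275) = 4/3 - 425 = -1271/3 ≈ -423.67)
(M(-139, 110) - 15643)*(X + 13556) = (-181 - 15643)*(-1271/3 + 13556) = -15824*39397/3 = -623418128/3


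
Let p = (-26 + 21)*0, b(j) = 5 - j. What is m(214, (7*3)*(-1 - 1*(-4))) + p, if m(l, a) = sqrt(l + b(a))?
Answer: 2*sqrt(39) ≈ 12.490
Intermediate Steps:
m(l, a) = sqrt(5 + l - a) (m(l, a) = sqrt(l + (5 - a)) = sqrt(5 + l - a))
p = 0 (p = -5*0 = 0)
m(214, (7*3)*(-1 - 1*(-4))) + p = sqrt(5 + 214 - 7*3*(-1 - 1*(-4))) + 0 = sqrt(5 + 214 - 21*(-1 + 4)) + 0 = sqrt(5 + 214 - 21*3) + 0 = sqrt(5 + 214 - 1*63) + 0 = sqrt(5 + 214 - 63) + 0 = sqrt(156) + 0 = 2*sqrt(39) + 0 = 2*sqrt(39)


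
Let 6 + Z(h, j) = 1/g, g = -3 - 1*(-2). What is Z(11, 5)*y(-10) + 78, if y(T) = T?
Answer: 148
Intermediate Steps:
g = -1 (g = -3 + 2 = -1)
Z(h, j) = -7 (Z(h, j) = -6 + 1/(-1) = -6 - 1 = -7)
Z(11, 5)*y(-10) + 78 = -7*(-10) + 78 = 70 + 78 = 148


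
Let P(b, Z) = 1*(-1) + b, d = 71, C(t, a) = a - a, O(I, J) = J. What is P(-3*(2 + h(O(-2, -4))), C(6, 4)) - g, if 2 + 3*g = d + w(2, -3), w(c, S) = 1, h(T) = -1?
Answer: -82/3 ≈ -27.333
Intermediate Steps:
C(t, a) = 0
P(b, Z) = -1 + b
g = 70/3 (g = -⅔ + (71 + 1)/3 = -⅔ + (⅓)*72 = -⅔ + 24 = 70/3 ≈ 23.333)
P(-3*(2 + h(O(-2, -4))), C(6, 4)) - g = (-1 - 3*(2 - 1)) - 1*70/3 = (-1 - 3*1) - 70/3 = (-1 - 3) - 70/3 = -4 - 70/3 = -82/3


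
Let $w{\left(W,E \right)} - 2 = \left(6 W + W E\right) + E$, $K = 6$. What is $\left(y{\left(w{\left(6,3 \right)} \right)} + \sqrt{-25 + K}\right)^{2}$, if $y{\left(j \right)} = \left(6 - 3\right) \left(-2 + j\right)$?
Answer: $\left(171 + i \sqrt{19}\right)^{2} \approx 29222.0 + 1490.7 i$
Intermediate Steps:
$w{\left(W,E \right)} = 2 + E + 6 W + E W$ ($w{\left(W,E \right)} = 2 + \left(\left(6 W + W E\right) + E\right) = 2 + \left(\left(6 W + E W\right) + E\right) = 2 + \left(E + 6 W + E W\right) = 2 + E + 6 W + E W$)
$y{\left(j \right)} = -6 + 3 j$ ($y{\left(j \right)} = 3 \left(-2 + j\right) = -6 + 3 j$)
$\left(y{\left(w{\left(6,3 \right)} \right)} + \sqrt{-25 + K}\right)^{2} = \left(\left(-6 + 3 \left(2 + 3 + 6 \cdot 6 + 3 \cdot 6\right)\right) + \sqrt{-25 + 6}\right)^{2} = \left(\left(-6 + 3 \left(2 + 3 + 36 + 18\right)\right) + \sqrt{-19}\right)^{2} = \left(\left(-6 + 3 \cdot 59\right) + i \sqrt{19}\right)^{2} = \left(\left(-6 + 177\right) + i \sqrt{19}\right)^{2} = \left(171 + i \sqrt{19}\right)^{2}$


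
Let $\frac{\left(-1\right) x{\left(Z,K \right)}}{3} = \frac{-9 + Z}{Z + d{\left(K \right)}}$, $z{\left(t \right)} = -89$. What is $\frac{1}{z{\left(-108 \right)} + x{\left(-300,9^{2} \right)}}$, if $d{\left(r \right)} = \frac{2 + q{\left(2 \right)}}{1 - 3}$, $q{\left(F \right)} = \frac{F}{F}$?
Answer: $- \frac{67}{6169} \approx -0.010861$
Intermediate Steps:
$q{\left(F \right)} = 1$
$d{\left(r \right)} = - \frac{3}{2}$ ($d{\left(r \right)} = \frac{2 + 1}{1 - 3} = \frac{3}{-2} = 3 \left(- \frac{1}{2}\right) = - \frac{3}{2}$)
$x{\left(Z,K \right)} = - \frac{3 \left(-9 + Z\right)}{- \frac{3}{2} + Z}$ ($x{\left(Z,K \right)} = - 3 \frac{-9 + Z}{Z - \frac{3}{2}} = - 3 \frac{-9 + Z}{- \frac{3}{2} + Z} = - \frac{3 \left(-9 + Z\right)}{- \frac{3}{2} + Z}$)
$\frac{1}{z{\left(-108 \right)} + x{\left(-300,9^{2} \right)}} = \frac{1}{-89 + \frac{6 \left(9 - -300\right)}{-3 + 2 \left(-300\right)}} = \frac{1}{-89 + \frac{6 \left(9 + 300\right)}{-3 - 600}} = \frac{1}{-89 + 6 \frac{1}{-603} \cdot 309} = \frac{1}{-89 + 6 \left(- \frac{1}{603}\right) 309} = \frac{1}{-89 - \frac{206}{67}} = \frac{1}{- \frac{6169}{67}} = - \frac{67}{6169}$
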